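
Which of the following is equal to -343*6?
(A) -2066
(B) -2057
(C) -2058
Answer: C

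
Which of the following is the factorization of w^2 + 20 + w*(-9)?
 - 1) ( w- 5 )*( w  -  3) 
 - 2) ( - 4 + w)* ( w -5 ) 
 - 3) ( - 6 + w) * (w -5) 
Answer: 2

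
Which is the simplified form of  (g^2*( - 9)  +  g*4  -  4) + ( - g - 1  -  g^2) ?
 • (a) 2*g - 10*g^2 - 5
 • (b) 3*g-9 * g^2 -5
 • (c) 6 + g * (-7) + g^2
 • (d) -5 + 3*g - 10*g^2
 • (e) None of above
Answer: d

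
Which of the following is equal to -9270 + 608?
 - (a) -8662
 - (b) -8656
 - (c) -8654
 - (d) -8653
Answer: a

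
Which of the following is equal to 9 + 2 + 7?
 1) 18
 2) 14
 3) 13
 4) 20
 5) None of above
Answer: 1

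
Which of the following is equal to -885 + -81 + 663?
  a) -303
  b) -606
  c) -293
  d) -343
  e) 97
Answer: a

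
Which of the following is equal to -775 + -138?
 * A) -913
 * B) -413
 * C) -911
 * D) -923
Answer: A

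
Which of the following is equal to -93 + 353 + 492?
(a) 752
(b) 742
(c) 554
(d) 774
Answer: a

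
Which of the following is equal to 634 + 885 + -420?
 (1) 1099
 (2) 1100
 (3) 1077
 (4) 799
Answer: 1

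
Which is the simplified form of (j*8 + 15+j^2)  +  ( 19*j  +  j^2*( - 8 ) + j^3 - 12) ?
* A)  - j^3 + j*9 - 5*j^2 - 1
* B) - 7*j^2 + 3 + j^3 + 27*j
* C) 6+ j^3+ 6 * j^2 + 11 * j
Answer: B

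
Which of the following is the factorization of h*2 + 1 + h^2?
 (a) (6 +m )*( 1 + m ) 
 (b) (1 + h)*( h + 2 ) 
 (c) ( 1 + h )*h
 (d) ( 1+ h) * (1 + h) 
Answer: d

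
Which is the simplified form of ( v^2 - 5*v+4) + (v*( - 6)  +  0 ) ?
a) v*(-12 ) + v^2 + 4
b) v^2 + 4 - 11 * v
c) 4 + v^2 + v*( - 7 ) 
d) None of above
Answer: b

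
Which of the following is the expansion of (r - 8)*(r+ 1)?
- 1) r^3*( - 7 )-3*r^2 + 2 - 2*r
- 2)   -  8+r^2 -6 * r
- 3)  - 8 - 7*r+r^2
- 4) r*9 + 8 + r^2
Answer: 3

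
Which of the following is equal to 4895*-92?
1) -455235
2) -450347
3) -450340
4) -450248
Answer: 3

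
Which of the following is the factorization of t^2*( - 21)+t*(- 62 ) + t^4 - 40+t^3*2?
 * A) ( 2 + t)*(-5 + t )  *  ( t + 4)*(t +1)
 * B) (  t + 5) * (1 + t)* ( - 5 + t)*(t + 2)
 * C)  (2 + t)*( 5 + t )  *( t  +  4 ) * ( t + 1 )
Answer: A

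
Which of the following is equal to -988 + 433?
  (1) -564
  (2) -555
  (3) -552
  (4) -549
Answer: 2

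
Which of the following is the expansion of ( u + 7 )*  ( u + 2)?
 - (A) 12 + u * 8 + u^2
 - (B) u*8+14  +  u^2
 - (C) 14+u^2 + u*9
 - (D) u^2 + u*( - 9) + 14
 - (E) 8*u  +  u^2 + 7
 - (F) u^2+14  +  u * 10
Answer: C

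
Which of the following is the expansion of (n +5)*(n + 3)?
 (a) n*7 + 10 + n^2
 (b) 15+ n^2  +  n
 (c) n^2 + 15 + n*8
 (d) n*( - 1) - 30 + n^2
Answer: c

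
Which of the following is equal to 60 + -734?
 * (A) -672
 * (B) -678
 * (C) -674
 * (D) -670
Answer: C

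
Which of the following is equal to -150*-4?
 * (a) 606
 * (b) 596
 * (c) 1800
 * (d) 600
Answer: d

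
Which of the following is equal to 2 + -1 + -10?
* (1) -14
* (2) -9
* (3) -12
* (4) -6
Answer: 2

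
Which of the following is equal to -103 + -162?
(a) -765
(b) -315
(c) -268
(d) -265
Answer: d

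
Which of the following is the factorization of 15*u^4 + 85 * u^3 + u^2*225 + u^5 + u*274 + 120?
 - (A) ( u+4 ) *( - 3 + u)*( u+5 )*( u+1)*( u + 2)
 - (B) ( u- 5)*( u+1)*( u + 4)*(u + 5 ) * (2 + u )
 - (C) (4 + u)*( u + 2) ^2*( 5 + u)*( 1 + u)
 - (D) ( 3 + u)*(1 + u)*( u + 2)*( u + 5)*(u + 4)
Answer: D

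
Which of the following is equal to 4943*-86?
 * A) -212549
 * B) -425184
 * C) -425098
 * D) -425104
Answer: C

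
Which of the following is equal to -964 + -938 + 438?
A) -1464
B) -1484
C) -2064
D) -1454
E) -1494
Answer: A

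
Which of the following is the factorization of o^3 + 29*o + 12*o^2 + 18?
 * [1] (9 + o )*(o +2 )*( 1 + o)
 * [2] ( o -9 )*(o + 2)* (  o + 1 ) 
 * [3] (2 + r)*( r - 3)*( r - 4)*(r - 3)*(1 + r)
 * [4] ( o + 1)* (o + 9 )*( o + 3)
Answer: 1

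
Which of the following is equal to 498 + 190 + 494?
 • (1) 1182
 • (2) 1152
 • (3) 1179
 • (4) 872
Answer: 1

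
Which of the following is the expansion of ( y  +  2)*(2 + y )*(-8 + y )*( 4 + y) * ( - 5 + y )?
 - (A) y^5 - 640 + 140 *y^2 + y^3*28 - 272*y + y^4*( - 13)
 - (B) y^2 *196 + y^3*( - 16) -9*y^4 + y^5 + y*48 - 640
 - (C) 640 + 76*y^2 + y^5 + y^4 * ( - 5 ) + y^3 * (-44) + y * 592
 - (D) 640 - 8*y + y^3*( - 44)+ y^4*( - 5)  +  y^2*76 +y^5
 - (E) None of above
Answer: C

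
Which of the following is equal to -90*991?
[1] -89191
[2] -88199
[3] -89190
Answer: 3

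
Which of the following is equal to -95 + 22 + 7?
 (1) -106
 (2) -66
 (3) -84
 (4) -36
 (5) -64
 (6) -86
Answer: 2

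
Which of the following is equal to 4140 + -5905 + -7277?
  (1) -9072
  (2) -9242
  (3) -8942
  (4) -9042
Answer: 4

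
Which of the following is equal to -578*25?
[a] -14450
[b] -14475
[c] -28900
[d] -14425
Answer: a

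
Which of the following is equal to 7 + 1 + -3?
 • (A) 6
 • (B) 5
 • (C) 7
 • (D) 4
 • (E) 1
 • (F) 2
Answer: B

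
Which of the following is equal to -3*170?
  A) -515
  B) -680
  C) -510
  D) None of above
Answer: C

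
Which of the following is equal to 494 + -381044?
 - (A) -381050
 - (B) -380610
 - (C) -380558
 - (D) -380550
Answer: D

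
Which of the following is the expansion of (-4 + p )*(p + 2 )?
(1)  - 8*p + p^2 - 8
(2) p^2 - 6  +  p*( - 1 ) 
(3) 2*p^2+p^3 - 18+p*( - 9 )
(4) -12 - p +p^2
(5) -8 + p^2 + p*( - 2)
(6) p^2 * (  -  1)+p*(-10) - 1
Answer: 5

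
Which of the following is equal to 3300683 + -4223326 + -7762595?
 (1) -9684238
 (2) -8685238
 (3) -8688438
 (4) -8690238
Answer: 2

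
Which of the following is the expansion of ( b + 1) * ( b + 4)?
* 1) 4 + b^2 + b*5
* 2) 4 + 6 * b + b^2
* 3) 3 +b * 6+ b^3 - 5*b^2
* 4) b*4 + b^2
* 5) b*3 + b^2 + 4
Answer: 1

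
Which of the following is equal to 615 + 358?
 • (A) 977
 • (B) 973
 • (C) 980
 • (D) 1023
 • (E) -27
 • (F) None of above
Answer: B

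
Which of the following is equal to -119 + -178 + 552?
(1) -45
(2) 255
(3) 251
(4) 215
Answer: 2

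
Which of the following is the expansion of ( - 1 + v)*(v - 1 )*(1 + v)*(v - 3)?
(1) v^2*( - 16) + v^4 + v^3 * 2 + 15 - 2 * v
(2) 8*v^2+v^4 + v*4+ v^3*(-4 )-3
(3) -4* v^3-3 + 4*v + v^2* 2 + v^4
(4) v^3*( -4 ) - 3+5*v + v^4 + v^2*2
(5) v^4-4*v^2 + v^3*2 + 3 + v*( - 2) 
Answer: 3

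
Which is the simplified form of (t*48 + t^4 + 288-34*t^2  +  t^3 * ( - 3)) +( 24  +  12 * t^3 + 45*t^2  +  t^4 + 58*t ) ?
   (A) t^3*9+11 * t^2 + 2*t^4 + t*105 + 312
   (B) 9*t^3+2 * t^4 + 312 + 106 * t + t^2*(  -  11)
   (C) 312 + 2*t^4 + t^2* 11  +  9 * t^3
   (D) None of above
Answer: D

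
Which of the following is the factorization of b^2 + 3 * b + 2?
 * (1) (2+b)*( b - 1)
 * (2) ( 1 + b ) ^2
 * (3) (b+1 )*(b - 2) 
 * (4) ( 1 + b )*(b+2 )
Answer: 4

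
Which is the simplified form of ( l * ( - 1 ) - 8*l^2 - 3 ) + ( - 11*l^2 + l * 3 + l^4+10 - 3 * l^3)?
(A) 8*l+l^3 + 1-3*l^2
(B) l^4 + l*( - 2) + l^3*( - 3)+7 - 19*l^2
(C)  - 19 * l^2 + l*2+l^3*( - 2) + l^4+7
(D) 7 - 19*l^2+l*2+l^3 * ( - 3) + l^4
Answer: D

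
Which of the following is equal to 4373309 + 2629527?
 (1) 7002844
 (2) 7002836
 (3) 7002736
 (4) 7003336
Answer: 2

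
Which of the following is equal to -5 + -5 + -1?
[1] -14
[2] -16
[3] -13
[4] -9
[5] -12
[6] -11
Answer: 6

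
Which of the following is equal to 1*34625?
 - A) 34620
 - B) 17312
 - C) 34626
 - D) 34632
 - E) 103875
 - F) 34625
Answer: F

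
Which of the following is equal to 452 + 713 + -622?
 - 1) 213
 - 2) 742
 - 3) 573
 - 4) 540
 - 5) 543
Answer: 5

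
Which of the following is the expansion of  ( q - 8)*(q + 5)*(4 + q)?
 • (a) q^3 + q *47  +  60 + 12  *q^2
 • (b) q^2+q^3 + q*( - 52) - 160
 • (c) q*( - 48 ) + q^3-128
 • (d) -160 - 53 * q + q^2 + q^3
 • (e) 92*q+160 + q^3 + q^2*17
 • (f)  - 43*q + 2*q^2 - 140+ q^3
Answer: b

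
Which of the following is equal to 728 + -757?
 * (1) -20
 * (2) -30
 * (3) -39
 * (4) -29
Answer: 4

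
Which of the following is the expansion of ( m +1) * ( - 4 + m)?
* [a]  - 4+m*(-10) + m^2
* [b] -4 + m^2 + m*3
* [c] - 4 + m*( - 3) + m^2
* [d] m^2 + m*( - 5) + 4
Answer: c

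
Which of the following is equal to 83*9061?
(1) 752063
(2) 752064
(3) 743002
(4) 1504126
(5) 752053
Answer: 1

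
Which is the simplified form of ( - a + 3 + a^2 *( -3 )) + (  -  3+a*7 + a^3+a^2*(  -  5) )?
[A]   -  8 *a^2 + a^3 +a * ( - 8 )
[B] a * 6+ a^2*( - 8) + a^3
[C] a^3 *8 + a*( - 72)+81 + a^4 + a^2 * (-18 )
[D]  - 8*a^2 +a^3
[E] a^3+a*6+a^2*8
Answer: B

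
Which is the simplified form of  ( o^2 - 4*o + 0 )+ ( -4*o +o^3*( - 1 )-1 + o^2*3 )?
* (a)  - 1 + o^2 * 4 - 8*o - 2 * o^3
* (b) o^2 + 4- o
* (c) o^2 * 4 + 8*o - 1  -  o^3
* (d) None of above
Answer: d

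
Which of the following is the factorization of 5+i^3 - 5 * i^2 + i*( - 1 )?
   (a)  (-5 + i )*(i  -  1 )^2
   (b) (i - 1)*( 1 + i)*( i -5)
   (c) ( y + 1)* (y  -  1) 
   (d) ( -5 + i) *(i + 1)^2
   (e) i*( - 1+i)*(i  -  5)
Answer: b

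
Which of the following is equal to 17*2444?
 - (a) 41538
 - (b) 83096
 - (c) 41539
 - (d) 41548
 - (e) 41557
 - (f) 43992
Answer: d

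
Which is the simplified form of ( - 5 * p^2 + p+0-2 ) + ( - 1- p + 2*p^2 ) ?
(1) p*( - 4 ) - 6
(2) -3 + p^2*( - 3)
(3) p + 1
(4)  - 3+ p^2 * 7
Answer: 2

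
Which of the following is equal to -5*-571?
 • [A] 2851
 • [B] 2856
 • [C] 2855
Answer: C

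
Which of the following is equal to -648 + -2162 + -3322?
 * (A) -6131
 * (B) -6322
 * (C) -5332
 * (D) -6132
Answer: D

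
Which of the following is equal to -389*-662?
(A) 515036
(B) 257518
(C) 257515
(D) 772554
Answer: B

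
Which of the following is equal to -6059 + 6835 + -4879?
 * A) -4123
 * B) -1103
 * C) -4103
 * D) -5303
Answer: C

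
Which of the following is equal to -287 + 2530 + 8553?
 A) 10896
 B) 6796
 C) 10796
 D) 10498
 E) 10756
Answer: C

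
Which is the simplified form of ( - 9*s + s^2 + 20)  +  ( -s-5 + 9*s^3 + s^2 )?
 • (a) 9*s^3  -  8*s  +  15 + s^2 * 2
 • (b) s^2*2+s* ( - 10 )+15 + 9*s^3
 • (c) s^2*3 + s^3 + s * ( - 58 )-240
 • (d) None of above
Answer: b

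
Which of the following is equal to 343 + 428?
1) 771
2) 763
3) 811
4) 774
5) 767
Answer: 1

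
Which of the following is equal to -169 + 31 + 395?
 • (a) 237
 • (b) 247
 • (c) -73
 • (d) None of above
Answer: d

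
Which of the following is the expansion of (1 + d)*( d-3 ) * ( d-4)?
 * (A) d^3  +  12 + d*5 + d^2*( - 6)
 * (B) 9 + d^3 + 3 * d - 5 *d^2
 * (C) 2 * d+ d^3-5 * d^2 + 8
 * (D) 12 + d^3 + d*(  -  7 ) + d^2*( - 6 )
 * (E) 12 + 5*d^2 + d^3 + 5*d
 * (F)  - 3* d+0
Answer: A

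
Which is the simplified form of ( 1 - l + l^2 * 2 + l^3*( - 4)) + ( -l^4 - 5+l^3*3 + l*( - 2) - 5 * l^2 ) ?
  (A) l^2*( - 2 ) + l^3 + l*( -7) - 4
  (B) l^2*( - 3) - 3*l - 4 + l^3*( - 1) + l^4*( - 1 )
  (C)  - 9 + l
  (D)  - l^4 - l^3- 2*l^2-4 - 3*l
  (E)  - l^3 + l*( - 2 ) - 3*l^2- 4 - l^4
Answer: B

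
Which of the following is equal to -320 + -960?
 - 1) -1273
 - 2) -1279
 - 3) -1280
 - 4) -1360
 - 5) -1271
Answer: 3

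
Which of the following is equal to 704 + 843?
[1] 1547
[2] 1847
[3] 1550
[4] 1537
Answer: 1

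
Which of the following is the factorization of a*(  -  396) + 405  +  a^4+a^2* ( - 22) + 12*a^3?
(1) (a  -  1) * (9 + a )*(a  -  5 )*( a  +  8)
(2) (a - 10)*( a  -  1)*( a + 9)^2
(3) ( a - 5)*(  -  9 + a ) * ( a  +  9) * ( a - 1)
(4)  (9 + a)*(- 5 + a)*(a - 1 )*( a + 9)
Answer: 4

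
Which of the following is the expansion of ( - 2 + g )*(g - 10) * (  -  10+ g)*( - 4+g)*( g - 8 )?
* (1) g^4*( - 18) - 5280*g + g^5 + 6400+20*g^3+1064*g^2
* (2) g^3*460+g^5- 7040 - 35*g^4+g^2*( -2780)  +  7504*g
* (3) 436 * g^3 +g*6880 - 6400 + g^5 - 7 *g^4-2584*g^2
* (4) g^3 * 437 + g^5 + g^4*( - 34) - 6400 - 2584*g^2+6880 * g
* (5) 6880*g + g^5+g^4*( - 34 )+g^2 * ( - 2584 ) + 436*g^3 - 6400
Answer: 5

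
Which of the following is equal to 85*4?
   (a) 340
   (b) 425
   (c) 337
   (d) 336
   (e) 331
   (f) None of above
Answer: a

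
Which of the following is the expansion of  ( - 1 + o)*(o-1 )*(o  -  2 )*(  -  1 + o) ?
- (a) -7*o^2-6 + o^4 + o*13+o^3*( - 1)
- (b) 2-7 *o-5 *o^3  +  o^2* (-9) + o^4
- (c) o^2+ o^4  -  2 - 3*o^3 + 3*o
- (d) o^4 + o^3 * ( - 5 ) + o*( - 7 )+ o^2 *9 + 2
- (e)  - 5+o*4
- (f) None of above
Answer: d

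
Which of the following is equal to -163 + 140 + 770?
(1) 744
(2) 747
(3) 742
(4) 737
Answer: 2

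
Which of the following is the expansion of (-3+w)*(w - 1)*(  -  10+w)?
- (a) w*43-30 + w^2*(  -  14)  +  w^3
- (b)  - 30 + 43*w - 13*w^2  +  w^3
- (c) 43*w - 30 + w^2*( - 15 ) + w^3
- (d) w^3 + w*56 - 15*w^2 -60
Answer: a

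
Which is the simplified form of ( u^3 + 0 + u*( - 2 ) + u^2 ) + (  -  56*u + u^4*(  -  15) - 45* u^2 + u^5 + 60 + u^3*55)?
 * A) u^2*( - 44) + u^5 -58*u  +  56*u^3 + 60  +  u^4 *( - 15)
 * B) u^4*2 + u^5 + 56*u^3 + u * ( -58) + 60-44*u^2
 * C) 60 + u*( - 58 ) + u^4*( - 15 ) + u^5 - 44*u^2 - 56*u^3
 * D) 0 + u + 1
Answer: A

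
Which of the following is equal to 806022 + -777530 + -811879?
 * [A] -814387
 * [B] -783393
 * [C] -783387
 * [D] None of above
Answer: C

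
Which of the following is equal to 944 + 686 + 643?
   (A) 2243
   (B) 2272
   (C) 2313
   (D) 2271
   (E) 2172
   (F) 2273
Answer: F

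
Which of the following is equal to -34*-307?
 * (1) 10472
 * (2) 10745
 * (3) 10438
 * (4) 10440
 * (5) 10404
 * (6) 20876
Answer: 3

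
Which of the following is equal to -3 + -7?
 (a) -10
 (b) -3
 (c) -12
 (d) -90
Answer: a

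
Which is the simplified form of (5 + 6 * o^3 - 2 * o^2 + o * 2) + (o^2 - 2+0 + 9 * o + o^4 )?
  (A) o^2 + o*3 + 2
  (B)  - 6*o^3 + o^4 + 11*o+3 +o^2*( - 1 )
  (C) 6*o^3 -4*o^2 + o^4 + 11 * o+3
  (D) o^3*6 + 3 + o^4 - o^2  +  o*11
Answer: D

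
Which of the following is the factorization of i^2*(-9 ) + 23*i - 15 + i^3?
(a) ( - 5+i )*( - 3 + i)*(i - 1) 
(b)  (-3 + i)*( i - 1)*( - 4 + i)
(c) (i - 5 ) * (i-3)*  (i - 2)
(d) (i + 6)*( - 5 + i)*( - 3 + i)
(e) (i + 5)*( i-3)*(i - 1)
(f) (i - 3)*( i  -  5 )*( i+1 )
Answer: a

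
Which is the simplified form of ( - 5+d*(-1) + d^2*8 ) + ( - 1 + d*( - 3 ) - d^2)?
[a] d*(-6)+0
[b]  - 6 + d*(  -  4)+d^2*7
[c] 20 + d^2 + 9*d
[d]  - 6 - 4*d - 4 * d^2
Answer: b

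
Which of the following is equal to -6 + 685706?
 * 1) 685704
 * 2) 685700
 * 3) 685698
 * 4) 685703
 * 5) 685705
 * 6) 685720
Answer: 2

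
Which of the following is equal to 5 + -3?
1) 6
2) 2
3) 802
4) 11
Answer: 2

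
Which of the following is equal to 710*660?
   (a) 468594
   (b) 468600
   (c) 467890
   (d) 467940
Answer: b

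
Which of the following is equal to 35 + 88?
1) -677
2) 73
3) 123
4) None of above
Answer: 3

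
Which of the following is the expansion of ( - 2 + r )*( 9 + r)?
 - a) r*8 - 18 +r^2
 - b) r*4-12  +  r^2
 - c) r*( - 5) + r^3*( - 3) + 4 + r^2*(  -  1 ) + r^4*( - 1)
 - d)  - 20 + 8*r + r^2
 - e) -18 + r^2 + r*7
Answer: e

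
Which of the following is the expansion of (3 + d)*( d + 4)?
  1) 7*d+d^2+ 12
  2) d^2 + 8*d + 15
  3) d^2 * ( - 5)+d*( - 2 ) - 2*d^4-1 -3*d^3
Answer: 1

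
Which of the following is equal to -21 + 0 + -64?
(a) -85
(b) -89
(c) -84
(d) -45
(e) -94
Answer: a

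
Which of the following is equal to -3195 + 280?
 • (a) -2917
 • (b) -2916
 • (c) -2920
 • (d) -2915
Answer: d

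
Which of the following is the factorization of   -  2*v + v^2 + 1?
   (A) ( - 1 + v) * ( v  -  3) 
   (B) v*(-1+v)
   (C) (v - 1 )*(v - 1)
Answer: C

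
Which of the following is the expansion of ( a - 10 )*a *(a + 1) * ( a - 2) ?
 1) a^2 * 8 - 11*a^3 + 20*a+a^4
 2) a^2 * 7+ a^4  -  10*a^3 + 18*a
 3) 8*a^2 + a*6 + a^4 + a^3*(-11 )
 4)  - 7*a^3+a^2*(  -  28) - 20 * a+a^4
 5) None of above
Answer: 1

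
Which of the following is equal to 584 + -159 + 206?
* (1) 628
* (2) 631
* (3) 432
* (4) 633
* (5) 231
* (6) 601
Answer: 2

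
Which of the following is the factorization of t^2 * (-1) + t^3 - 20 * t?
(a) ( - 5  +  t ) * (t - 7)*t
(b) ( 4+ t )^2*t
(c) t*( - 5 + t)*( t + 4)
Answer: c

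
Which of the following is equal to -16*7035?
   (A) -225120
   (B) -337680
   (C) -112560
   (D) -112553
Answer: C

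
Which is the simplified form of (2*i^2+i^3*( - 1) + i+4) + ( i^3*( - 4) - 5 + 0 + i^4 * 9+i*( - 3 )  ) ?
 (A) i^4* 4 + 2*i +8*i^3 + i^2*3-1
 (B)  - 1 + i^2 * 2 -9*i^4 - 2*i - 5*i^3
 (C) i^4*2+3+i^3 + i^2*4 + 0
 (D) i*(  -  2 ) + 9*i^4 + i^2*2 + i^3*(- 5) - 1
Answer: D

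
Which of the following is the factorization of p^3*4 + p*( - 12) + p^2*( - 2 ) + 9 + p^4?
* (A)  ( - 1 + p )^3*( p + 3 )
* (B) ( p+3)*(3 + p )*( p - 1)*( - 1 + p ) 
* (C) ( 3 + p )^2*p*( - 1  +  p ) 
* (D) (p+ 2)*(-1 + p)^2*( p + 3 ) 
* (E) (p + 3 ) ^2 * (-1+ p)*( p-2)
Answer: B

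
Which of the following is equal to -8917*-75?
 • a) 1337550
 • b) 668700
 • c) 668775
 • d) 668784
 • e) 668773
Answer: c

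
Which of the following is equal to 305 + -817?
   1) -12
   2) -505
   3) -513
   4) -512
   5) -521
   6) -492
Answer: 4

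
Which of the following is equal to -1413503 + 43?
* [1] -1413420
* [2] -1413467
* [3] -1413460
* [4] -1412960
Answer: 3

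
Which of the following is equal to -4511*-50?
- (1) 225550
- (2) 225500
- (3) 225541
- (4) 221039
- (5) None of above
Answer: 1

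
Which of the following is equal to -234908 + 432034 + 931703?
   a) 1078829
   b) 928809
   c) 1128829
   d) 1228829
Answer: c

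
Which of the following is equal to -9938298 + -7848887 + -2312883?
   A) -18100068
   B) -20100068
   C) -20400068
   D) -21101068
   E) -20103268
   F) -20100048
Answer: B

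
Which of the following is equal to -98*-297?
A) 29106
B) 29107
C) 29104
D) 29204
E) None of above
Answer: A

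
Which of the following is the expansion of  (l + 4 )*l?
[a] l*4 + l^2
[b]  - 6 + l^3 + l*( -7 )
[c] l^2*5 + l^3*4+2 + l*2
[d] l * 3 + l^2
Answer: a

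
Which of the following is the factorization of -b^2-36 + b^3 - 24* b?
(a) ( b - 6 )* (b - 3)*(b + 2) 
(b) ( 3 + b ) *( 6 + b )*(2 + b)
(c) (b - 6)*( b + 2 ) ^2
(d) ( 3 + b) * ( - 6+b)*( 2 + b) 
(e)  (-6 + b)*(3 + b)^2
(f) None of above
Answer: d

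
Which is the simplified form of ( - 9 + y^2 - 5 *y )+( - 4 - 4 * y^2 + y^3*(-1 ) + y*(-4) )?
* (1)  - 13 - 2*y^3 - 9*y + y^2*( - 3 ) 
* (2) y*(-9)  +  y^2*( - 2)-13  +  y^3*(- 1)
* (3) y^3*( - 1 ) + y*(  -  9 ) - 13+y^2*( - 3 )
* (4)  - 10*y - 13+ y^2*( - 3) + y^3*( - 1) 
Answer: 3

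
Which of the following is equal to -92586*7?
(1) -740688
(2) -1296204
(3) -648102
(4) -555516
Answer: 3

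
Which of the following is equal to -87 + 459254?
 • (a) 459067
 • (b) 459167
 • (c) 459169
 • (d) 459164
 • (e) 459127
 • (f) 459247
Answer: b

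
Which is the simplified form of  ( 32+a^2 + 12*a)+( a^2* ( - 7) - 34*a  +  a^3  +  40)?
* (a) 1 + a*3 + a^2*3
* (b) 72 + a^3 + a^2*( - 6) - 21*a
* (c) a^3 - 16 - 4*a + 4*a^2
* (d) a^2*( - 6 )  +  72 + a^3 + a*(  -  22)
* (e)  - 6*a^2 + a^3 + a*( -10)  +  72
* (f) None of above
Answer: d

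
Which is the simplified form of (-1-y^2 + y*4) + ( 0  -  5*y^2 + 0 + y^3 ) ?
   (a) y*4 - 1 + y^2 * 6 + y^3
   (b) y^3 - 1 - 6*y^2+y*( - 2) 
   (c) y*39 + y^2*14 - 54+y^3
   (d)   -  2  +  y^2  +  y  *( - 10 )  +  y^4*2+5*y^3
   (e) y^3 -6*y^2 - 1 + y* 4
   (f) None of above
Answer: e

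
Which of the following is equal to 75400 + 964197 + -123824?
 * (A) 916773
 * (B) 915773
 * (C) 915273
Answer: B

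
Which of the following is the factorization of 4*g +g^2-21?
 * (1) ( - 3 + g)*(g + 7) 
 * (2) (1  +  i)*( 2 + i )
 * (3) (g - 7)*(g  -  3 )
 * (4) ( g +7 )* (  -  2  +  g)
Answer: 1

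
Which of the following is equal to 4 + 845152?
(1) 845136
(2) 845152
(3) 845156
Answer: 3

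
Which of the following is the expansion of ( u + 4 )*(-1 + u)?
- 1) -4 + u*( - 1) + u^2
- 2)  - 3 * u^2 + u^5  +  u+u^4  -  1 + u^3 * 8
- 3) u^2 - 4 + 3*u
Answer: 3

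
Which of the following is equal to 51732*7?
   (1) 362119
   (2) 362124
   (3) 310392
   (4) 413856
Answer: 2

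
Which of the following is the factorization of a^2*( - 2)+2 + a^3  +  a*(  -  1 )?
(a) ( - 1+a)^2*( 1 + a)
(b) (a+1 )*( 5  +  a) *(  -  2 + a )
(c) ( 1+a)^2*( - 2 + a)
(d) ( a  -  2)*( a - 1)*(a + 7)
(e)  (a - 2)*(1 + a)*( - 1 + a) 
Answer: e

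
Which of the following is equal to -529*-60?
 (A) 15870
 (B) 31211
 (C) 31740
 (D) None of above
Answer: C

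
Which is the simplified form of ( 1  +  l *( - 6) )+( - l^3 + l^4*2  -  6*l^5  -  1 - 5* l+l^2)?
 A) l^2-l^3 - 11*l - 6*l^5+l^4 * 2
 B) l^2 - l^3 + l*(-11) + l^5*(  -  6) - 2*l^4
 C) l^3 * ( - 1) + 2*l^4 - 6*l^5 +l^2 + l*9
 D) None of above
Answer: A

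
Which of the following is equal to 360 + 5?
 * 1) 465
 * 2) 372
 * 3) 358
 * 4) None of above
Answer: 4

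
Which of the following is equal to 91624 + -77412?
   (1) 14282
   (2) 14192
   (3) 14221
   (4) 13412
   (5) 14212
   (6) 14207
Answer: 5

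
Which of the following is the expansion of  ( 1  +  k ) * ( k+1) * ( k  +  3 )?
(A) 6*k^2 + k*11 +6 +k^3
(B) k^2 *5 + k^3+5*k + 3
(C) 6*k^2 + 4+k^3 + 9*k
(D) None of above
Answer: D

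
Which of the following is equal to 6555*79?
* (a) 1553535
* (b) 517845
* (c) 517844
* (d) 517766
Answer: b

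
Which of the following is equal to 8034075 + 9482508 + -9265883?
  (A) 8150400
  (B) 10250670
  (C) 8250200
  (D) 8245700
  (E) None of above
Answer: E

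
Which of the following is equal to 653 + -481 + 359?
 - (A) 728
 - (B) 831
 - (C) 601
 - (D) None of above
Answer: D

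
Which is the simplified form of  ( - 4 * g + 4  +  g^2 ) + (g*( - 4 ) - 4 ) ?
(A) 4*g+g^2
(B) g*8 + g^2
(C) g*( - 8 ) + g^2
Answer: C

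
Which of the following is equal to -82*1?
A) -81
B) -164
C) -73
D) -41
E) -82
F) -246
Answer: E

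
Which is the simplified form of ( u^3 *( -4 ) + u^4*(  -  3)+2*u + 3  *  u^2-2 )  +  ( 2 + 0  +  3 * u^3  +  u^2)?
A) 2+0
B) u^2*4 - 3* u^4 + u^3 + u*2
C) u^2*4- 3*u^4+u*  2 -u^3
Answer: C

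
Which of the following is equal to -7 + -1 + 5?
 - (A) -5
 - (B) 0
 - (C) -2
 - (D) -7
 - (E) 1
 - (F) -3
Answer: F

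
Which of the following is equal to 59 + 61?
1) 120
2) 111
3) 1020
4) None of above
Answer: 1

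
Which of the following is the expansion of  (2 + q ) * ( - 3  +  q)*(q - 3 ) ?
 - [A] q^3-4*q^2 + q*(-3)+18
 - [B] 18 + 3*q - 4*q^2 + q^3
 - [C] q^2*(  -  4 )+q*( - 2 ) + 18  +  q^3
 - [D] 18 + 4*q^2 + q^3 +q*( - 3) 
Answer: A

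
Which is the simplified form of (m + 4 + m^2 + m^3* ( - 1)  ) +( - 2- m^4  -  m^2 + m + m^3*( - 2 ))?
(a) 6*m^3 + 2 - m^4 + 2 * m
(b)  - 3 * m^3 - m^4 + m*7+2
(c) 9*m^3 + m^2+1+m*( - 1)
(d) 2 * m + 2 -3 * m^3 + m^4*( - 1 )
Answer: d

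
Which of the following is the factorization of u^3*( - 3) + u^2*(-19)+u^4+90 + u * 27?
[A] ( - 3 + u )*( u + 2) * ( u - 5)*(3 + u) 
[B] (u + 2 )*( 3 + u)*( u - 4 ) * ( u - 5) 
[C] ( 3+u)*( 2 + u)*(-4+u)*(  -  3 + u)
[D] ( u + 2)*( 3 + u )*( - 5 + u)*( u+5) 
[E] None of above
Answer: A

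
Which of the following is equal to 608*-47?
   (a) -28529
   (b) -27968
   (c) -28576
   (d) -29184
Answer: c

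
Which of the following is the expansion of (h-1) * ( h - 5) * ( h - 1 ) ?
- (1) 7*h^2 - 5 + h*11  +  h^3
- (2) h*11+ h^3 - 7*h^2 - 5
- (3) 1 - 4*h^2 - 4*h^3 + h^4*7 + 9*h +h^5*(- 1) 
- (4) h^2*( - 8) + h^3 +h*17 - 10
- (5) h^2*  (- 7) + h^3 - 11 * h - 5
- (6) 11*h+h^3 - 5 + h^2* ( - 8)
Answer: 2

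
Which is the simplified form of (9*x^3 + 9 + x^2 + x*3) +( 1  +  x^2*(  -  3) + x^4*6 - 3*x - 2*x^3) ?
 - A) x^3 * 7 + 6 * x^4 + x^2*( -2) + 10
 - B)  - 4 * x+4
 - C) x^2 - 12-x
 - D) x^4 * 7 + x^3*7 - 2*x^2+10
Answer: A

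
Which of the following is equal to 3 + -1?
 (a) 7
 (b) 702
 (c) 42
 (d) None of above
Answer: d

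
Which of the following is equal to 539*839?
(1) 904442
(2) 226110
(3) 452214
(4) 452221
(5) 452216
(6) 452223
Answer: 4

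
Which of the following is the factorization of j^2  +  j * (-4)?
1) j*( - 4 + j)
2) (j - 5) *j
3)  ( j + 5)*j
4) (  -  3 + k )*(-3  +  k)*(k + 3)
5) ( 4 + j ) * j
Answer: 1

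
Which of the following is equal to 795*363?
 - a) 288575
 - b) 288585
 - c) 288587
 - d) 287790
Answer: b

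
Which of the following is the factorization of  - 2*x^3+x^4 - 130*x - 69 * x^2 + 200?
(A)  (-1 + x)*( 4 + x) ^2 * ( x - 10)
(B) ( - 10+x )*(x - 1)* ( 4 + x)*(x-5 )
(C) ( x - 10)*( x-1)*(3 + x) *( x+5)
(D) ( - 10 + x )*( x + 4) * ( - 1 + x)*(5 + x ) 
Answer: D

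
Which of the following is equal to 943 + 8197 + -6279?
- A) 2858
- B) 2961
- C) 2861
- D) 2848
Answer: C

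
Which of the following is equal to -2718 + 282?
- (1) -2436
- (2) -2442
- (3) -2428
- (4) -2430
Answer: 1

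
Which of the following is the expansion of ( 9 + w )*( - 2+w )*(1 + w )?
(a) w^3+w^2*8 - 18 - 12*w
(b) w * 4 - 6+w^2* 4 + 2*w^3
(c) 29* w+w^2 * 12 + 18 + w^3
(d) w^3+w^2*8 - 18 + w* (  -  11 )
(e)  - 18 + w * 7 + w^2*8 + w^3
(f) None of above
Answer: d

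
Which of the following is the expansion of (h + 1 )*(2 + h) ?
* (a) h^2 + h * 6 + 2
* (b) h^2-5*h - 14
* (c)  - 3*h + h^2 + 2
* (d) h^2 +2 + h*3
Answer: d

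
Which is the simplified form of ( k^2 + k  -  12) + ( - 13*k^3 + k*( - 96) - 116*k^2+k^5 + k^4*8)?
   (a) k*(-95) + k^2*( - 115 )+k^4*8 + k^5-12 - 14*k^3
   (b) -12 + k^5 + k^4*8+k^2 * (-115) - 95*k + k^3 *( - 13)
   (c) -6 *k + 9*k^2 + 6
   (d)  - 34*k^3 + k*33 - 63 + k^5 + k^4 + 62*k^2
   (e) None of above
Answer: b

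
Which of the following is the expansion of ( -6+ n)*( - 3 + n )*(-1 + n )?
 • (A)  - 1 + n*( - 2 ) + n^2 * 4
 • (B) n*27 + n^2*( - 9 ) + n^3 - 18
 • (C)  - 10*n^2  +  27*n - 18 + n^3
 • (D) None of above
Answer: C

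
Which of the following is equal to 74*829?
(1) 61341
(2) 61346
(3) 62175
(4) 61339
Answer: 2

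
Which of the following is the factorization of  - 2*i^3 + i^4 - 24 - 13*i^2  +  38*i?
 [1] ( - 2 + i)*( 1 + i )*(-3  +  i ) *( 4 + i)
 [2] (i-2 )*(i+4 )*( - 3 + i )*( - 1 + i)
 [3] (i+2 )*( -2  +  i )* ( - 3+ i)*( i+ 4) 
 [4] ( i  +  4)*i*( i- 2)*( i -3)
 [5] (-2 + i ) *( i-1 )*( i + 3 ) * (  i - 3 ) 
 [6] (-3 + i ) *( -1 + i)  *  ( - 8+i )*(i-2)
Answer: 2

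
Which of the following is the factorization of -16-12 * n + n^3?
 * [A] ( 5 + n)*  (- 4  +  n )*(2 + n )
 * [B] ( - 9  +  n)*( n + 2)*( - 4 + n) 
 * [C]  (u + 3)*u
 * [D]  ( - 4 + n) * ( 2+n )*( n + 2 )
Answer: D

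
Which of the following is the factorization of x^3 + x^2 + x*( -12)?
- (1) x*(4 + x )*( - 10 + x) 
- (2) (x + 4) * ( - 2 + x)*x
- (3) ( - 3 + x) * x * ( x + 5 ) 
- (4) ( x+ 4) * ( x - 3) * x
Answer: 4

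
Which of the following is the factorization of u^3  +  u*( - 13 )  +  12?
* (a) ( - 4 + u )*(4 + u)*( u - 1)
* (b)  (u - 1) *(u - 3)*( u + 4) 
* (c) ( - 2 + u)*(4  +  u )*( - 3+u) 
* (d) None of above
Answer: b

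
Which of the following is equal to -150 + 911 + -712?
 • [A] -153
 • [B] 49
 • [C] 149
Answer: B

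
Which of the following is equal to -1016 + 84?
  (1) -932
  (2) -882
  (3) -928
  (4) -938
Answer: 1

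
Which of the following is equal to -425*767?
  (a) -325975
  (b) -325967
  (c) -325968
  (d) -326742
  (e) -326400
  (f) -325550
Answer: a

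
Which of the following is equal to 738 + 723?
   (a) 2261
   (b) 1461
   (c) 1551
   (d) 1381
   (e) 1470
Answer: b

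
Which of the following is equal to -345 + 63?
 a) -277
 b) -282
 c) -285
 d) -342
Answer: b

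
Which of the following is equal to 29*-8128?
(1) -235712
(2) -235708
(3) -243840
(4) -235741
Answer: 1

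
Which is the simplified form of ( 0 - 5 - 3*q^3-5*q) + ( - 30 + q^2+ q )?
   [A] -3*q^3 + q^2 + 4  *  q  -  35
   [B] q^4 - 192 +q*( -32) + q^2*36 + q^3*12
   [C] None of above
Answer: C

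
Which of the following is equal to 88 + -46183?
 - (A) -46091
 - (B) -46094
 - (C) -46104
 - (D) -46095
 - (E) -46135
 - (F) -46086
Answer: D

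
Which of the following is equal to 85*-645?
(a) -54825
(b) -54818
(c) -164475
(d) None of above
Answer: a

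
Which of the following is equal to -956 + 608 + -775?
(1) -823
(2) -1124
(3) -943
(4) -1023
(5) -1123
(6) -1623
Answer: 5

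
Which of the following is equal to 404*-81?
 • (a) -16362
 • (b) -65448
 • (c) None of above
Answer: c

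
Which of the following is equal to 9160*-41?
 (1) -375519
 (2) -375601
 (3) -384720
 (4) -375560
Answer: 4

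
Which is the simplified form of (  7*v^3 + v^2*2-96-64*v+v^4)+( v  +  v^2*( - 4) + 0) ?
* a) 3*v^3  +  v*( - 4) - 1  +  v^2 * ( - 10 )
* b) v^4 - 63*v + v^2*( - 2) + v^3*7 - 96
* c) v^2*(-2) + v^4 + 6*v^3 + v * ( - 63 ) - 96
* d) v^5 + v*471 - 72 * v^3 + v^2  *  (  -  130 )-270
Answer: b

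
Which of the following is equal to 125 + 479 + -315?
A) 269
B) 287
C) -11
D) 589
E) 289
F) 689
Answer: E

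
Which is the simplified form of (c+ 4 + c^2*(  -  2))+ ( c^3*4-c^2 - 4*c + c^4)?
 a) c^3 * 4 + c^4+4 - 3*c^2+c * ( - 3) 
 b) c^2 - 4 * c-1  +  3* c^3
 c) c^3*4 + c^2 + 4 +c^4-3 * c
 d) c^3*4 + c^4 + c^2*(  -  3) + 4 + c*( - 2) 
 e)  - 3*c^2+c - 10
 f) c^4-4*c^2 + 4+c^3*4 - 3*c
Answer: a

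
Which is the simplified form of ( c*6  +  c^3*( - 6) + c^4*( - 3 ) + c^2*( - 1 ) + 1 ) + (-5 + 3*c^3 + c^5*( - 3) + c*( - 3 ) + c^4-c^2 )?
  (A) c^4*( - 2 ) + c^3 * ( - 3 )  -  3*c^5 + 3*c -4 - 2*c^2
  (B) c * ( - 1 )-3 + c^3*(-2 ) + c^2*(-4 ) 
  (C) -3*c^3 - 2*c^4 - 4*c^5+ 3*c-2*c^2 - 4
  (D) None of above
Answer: A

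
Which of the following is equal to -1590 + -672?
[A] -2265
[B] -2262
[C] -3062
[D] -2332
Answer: B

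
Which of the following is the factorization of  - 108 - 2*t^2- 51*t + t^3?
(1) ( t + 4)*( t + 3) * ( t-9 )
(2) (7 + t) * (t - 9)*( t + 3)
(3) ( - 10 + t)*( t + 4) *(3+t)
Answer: 1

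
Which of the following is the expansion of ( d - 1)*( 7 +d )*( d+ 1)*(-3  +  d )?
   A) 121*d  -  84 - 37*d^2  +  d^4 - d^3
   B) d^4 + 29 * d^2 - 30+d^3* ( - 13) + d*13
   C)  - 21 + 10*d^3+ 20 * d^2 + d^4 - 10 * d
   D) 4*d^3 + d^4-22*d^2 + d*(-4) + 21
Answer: D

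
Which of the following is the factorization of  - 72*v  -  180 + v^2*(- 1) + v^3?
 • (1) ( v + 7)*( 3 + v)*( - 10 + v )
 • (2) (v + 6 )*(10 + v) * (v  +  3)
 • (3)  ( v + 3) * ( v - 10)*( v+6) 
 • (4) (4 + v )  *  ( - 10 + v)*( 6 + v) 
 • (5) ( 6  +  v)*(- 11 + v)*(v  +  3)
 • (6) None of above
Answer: 3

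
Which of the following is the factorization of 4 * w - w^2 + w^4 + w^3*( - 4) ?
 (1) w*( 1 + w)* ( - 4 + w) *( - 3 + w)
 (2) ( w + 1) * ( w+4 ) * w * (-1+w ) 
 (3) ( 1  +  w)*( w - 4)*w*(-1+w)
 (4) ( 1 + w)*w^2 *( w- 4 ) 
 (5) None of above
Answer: 3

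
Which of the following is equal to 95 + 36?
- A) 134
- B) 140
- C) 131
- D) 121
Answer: C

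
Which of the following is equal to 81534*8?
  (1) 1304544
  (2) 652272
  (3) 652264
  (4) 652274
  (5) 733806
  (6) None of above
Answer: 2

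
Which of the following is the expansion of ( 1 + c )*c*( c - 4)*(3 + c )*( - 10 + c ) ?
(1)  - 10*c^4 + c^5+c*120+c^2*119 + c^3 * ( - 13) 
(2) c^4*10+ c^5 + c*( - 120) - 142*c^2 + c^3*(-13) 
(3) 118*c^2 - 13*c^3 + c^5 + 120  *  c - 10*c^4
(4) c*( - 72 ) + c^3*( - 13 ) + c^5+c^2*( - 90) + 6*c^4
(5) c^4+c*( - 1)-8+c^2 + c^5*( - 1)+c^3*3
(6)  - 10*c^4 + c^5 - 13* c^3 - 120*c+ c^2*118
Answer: 3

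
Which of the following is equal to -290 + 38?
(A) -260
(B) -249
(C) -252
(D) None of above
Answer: C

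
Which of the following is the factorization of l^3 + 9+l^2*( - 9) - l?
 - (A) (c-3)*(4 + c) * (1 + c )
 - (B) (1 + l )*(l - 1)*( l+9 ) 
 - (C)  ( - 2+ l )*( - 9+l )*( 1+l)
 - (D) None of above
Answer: D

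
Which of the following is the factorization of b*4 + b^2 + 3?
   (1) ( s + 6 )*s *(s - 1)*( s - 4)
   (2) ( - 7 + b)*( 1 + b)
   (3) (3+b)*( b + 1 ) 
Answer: 3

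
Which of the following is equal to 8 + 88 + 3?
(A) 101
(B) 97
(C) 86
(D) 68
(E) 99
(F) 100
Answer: E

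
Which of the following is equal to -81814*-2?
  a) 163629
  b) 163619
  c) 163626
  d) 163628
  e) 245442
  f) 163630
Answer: d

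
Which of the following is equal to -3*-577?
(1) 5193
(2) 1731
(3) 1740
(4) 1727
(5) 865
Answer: 2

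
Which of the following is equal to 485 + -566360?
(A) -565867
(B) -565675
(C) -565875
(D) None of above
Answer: C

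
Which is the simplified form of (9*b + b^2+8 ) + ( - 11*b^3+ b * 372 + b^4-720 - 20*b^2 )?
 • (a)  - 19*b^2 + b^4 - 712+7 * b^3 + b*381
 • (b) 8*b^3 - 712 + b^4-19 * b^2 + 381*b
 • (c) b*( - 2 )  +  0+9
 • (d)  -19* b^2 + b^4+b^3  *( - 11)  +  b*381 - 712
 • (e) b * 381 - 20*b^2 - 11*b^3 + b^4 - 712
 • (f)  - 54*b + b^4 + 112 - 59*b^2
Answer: d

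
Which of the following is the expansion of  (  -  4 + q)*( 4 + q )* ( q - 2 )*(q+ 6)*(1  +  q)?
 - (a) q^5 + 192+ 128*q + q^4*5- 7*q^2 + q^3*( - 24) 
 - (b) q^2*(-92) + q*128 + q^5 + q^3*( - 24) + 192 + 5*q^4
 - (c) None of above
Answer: b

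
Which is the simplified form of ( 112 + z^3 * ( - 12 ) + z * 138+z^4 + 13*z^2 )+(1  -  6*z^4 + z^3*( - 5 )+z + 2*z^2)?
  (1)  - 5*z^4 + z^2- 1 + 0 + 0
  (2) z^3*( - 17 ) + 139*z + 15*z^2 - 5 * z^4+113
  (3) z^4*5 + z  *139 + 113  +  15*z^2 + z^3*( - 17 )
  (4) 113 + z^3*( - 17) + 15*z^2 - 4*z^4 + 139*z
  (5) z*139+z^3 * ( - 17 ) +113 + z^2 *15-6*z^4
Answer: 2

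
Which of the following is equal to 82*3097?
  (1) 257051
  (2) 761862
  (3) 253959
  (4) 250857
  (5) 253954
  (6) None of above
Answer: 5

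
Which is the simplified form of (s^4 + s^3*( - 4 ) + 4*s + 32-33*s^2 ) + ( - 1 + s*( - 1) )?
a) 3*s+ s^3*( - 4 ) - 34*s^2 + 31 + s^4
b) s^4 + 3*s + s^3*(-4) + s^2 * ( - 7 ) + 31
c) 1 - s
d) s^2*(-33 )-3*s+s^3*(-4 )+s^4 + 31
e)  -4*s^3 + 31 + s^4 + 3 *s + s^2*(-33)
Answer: e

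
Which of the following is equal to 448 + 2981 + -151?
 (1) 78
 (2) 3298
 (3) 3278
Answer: 3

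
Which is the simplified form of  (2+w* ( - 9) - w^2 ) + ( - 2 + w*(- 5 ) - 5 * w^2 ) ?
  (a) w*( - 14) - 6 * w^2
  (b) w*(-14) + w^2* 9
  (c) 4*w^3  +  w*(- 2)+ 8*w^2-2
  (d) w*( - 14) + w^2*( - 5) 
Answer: a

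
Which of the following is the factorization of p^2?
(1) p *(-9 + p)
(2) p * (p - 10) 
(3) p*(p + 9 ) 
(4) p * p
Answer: 4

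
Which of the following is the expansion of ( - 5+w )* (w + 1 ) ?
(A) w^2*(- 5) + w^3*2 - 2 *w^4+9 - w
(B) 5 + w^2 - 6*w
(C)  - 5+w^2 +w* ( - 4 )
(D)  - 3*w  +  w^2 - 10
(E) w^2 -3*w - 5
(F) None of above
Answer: C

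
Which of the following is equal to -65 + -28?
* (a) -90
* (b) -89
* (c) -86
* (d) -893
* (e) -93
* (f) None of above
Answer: e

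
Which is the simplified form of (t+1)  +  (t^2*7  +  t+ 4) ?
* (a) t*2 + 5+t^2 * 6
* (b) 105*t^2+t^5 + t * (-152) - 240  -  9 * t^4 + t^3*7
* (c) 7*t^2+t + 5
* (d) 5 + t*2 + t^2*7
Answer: d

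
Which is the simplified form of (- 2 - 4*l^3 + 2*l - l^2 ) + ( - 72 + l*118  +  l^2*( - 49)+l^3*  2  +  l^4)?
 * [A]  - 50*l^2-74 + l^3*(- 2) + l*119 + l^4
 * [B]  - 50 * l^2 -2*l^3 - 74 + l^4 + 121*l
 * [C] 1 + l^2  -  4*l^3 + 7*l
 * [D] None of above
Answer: D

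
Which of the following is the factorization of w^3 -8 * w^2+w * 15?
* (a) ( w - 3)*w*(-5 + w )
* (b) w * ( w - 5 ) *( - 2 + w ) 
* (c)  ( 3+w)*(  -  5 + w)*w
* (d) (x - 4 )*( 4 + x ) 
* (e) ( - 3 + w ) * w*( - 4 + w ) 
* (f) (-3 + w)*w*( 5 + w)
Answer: a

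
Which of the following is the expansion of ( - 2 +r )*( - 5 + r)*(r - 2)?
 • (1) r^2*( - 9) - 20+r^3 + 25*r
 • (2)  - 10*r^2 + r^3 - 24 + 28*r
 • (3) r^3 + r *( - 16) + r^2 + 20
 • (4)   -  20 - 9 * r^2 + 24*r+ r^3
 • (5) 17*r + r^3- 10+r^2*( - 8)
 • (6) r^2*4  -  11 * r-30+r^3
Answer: 4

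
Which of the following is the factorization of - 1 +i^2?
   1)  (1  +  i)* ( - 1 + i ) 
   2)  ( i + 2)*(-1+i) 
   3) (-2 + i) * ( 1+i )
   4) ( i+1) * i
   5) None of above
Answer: 1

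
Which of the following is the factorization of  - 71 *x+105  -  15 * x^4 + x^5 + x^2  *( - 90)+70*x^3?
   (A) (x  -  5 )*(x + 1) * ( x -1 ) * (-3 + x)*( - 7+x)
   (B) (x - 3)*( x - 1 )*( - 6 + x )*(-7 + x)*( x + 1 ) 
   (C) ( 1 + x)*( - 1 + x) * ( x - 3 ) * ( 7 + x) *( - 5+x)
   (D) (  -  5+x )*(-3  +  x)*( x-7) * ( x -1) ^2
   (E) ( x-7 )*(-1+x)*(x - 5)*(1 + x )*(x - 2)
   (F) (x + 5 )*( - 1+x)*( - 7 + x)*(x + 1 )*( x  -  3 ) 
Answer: A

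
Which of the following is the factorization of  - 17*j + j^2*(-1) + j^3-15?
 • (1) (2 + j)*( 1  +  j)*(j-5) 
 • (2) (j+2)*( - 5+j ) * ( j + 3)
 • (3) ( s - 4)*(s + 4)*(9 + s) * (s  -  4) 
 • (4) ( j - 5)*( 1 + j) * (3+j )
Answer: 4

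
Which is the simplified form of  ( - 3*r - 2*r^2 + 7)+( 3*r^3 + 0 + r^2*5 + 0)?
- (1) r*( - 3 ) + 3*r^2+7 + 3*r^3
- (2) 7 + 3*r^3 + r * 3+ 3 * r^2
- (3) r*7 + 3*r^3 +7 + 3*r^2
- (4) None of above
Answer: 1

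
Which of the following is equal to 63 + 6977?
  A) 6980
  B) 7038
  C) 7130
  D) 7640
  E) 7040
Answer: E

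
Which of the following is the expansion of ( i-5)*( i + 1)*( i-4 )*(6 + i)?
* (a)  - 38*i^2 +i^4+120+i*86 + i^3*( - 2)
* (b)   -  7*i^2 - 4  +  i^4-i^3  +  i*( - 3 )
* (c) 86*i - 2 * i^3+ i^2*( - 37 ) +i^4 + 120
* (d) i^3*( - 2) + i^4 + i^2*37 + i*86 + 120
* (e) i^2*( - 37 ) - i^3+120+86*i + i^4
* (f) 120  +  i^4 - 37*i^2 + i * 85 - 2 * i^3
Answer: c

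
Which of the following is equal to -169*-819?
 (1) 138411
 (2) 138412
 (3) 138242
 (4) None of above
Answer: 1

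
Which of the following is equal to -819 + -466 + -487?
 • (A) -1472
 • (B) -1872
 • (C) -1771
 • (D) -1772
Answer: D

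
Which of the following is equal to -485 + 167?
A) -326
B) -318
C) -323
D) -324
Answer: B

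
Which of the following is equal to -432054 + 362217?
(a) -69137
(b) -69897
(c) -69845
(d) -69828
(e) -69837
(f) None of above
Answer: e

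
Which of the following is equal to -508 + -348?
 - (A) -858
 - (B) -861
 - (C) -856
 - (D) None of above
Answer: C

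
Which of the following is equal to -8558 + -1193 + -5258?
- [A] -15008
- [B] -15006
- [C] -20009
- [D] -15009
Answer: D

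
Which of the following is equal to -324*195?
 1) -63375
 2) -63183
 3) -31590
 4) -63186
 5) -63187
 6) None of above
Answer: 6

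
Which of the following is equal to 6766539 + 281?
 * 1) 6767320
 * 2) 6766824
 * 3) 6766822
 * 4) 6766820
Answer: 4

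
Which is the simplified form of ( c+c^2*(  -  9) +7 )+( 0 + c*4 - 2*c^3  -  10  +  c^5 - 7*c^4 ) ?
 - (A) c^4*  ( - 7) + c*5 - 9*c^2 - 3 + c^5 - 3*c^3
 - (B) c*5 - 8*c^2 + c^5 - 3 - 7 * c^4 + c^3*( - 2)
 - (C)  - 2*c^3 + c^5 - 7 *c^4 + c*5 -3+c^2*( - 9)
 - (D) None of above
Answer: C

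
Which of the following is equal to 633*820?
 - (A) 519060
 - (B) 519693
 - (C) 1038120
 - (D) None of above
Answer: A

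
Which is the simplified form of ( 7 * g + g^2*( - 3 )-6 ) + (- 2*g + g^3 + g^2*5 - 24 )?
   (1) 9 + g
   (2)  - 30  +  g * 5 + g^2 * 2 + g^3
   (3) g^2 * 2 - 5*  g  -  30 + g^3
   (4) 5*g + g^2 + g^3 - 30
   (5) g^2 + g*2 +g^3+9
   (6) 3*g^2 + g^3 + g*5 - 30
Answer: 2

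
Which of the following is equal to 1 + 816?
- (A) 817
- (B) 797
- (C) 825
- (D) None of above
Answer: A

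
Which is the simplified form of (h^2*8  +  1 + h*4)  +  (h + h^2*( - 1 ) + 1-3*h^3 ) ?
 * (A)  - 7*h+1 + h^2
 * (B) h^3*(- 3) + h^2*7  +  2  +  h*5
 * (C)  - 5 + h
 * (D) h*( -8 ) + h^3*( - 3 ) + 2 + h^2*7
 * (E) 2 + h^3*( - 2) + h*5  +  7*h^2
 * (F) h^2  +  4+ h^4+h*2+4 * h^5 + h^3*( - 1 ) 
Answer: B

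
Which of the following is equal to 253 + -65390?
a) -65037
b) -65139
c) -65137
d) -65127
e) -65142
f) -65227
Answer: c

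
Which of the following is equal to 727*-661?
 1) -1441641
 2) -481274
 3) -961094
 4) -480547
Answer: 4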